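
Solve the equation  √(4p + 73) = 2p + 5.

Square both sides: 4p + 73 = (2p + 5)².
Expand and rearrange: 4p² + 16p - 48 = 0.
Solving gives p = 2 or p = -6.
Check each candidate in the original equation:
  p = 2: √(81) = 9, while 2p + 5 = 9 — valid.
  p = -6: √(49) = 7, while 2p + 5 = -7 — extraneous.

p = 2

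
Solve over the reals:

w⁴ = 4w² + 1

Let u = w². The equation becomes u² - 4u - 1 = 0.
By the quadratic formula, u = 2 + √(5) or u = 2 - √(5).
w² = 2 + √(5) gives w = ±√(2 + √(5)) ≈ ±2.0582.
w² = 2 - √(5) < 0 has no real solution.

w = -2.0582 or w = 2.0582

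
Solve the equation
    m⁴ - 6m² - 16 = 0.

m = -2.8284 or m = 2.8284

Let u = m². The equation becomes u² - 6u - 16 = 0.
Factor: (u + 2)(u - 8) = 0, so u = -2 or u = 8.
m² = -2 < 0 has no real solution.
m² = 8 gives m = ±2·√(2) ≈ ±2.8284.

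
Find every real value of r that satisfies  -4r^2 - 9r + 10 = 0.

Discriminant: (-9)^2 - 4*(-4)*10 = 241.
Quadratic formula: r = (9 +/- sqrt(241)) / (-8).
So r = -sqrt(241)/8 - 9/8 ~= -3.0655 or r = -9/8 + sqrt(241)/8 ~= 0.8155.

r = -3.0655 or r = 0.8155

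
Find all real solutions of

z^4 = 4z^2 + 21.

Let u = z^2. The equation becomes u^2 - 4u - 21 = 0.
Factor: (u + 3)(u - 7) = 0, so u = -3 or u = 7.
z^2 = -3 < 0 has no real solution.
z^2 = 7 gives z = +/-sqrt(7) ~= +/-2.6458.

z = -2.6458 or z = 2.6458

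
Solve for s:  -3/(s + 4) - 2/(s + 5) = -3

s = -4.7208 or s = -2.6126

Multiply both sides by (s + 4)(s + 5):
-3(s + 5) - 2(s + 4) = -3(s + 4)(s + 5).
Expand and collect terms: -3s² - 22s - 37 = 0.
By the quadratic formula, s = (22 ± √40) / -6, so s ≈ -4.7208 or s ≈ -2.6126.
Neither value makes a denominator zero (s ≠ -4, s ≠ -5), so both are valid.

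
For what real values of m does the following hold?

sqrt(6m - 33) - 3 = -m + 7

Isolate the radical: sqrt(6m - 33) = -m + 10.
Square both sides: 6m - 33 = (-m + 10)^2.
Expand and rearrange: m^2 - 26m + 133 = 0.
Solving gives m = 19 or m = 7.
Check each candidate in the original equation:
  m = 19: sqrt(81) = 9, while -m + 10 = -9 — extraneous.
  m = 7: sqrt(9) = 3, while -m + 10 = 3 — valid.

m = 7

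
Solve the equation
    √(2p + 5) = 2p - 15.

Square both sides: 2p + 5 = (2p - 15)².
Expand and rearrange: 4p² - 62p + 220 = 0.
Solving gives p = 10 or p = 5.5.
Check each candidate in the original equation:
  p = 10: √(25) = 5, while 2p - 15 = 5 — valid.
  p = 5.5: √(16) = 4, while 2p - 15 = -4 — extraneous.

p = 10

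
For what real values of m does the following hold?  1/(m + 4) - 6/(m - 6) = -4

Multiply both sides by (m + 4)(m - 6):
(m - 6) - 6(m + 4) = -4(m + 4)(m - 6).
Expand and collect terms: -4m² + 13m + 126 = 0.
By the quadratic formula, m = (-13 ± √2185) / -8, so m ≈ -4.218 or m ≈ 7.468.
Neither value makes a denominator zero (m ≠ -4, m ≠ 6), so both are valid.

m = -4.218 or m = 7.468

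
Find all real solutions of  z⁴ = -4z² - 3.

Let u = z². The equation becomes u² + 4u + 3 = 0.
Factor: (u + 1)(u + 3) = 0, so u = -1 or u = -3.
z² = -1 < 0 has no real solution.
z² = -3 < 0 has no real solution.

No real solutions.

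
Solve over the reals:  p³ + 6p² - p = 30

Rearrange: p³ + 6p² - p - 30 = 0.
Possible rational roots are divisors of -30. Testing p = -3 gives 0, so (p + 3) is a factor.
Divide: p³ + 6p² - p - 30 = (p + 3)(p² + 3p - 10).
Factor the quadratic: p = 2 or p = -5.

p = -5 or p = -3 or p = 2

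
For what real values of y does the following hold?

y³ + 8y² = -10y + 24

y = -5.1623 or y = -4 or y = 1.1623

Rearrange: y³ + 8y² + 10y - 24 = 0.
Possible rational roots are divisors of -24. Testing y = -4 gives 0, so (y + 4) is a factor.
Divide: y³ + 8y² + 10y - 24 = (y + 4)(y² + 4y - 6).
Apply the quadratic formula to y² + 4y - 6 = 0: y = (-4 ± √40)/2, i.e. y ≈ 1.1623 or y ≈ -5.1623.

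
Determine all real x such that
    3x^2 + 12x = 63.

Bring every term to one side: 3x^2 + 12x - 63 = 0.
Factor: 3(x - 3)(x + 7) = 0.
So x = 3 or x = -7.

x = -7 or x = 3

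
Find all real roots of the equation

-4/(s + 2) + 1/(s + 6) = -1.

Multiply both sides by (s + 2)(s + 6):
-4(s + 6) + (s + 2) = -(s + 2)(s + 6).
Expand and collect terms: -s^2 - 5s + 10 = 0.
By the quadratic formula, s = (5 +/- sqrt(65)) / -2, so s ~= -6.5311 or s ~= 1.5311.
Neither value makes a denominator zero (s != -2, s != -6), so both are valid.

s = -6.5311 or s = 1.5311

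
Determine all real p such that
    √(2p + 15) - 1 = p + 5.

p = -3

Isolate the radical: √(2p + 15) = p + 6.
Square both sides: 2p + 15 = (p + 6)².
Expand and rearrange: p² + 10p + 21 = 0.
Solving gives p = -3 or p = -7.
Check each candidate in the original equation:
  p = -3: √(9) = 3, while p + 6 = 3 — valid.
  p = -7: √(1) = 1, while p + 6 = -1 — extraneous.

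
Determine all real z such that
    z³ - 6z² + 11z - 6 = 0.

Possible rational roots are divisors of -6. Testing z = 2 gives 0, so (z - 2) is a factor.
Divide: z³ - 6z² + 11z - 6 = (z - 2)(z² - 4z + 3).
Factor the quadratic: z = 3 or z = 1.

z = 1 or z = 2 or z = 3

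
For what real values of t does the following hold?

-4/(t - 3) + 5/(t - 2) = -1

Multiply both sides by (t - 3)(t - 2):
-4(t - 2) + 5(t - 3) = -(t - 3)(t - 2).
Expand and collect terms: -t^2 + 4t + 1 = 0.
By the quadratic formula, t = (-4 +/- sqrt(20)) / -2, so t ~= -0.2361 or t ~= 4.2361.
Neither value makes a denominator zero (t != 3, t != 2), so both are valid.

t = -0.2361 or t = 4.2361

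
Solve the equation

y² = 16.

Bring every term to one side: y² - 16 = 0.
Factor: (y - 4)(y + 4) = 0.
So y = 4 or y = -4.

y = -4 or y = 4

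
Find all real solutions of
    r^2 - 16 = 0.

r = -4 or r = 4

Factor: (r + 4)(r - 4) = 0.
So r = -4 or r = 4.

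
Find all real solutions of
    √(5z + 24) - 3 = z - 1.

z = 5

Isolate the radical: √(5z + 24) = z + 2.
Square both sides: 5z + 24 = (z + 2)².
Expand and rearrange: z² - z - 20 = 0.
Solving gives z = 5 or z = -4.
Check each candidate in the original equation:
  z = 5: √(49) = 7, while z + 2 = 7 — valid.
  z = -4: √(4) = 2, while z + 2 = -2 — extraneous.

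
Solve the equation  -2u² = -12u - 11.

Rearrange to standard form: -2u² + 12u + 11 = 0.
Discriminant: (12)² − 4·(-2)·11 = 232.
Quadratic formula: u = (-12 ± √232) / (-4).
So u = 3 - √(58)/2 ≈ -0.8079 or u = 3 + √(58)/2 ≈ 6.8079.

u = -0.8079 or u = 6.8079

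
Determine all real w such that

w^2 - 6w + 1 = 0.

Discriminant: (-6)^2 - 4*1*1 = 32.
Quadratic formula: w = (6 +/- sqrt(32)) / 2.
So w = 2*sqrt(2) + 3 ~= 5.8284 or w = 3 - 2*sqrt(2) ~= 0.1716.

w = 0.1716 or w = 5.8284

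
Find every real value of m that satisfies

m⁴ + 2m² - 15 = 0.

m = -1.7321 or m = 1.7321

Let u = m². The equation becomes u² + 2u - 15 = 0.
Factor: (u + 5)(u - 3) = 0, so u = -5 or u = 3.
m² = -5 < 0 has no real solution.
m² = 3 gives m = ±√(3) ≈ ±1.7321.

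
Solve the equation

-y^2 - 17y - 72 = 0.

y = -9 or y = -8

Factor: -1(y + 8)(y + 9) = 0.
So y = -8 or y = -9.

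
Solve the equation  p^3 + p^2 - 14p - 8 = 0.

Possible rational roots are divisors of -8. Testing p = -4 gives 0, so (p + 4) is a factor.
Divide: p^3 + p^2 - 14p - 8 = (p + 4)(p^2 - 3p - 2).
Apply the quadratic formula to p^2 - 3p - 2 = 0: p = (3 +/- sqrt(17))/2, i.e. p ~= 3.5616 or p ~= -0.5616.

p = -4 or p = -0.5616 or p = 3.5616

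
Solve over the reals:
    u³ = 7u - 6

Rearrange: u³ - 7u + 6 = 0.
Possible rational roots are divisors of 6. Testing u = 2 gives 0, so (u - 2) is a factor.
Divide: u³ - 7u + 6 = (u - 2)(u² + 2u - 3).
Factor the quadratic: u = 1 or u = -3.

u = -3 or u = 1 or u = 2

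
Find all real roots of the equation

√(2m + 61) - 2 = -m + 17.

m = 10

Isolate the radical: √(2m + 61) = -m + 19.
Square both sides: 2m + 61 = (-m + 19)².
Expand and rearrange: m² - 40m + 300 = 0.
Solving gives m = 30 or m = 10.
Check each candidate in the original equation:
  m = 30: √(121) = 11, while -m + 19 = -11 — extraneous.
  m = 10: √(81) = 9, while -m + 19 = 9 — valid.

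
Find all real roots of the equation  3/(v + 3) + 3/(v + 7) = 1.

v = -5.6056 or v = 1.6056

Multiply both sides by (v + 3)(v + 7):
3(v + 7) + 3(v + 3) = (v + 3)(v + 7).
Expand and collect terms: v² + 4v - 9 = 0.
By the quadratic formula, v = (-4 ± √52) / 2, so v ≈ 1.6056 or v ≈ -5.6056.
Neither value makes a denominator zero (v ≠ -3, v ≠ -7), so both are valid.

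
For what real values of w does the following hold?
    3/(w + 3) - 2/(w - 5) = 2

w = -1.2122 or w = 3.7122

Multiply both sides by (w + 3)(w - 5):
3(w - 5) - 2(w + 3) = 2(w + 3)(w - 5).
Expand and collect terms: 2w² - 5w - 9 = 0.
By the quadratic formula, w = (5 ± √97) / 4, so w ≈ 3.7122 or w ≈ -1.2122.
Neither value makes a denominator zero (w ≠ -3, w ≠ 5), so both are valid.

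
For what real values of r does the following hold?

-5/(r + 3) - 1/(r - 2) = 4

r = -4.3016 or r = 1.8016

Multiply both sides by (r + 3)(r - 2):
-5(r - 2) - (r + 3) = 4(r + 3)(r - 2).
Expand and collect terms: 4r² + 10r - 31 = 0.
By the quadratic formula, r = (-10 ± √596) / 8, so r ≈ 1.8016 or r ≈ -4.3016.
Neither value makes a denominator zero (r ≠ -3, r ≠ 2), so both are valid.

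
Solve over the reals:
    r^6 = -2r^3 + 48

Let u = r^3. The equation becomes u^2 + 2u - 48 = 0.
Factor: (u + 8)(u - 6) = 0, so u = -8 or u = 6.
r^3 = -8 gives r = -2.
r^3 = 6 gives r = (6)^(1/3) ~= 1.8171.

r = -2 or r = 1.8171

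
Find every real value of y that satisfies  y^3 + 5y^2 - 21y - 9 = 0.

Possible rational roots are divisors of -9. Testing y = 3 gives 0, so (y - 3) is a factor.
Divide: y^3 + 5y^2 - 21y - 9 = (y - 3)(y^2 + 8y + 3).
Apply the quadratic formula to y^2 + 8y + 3 = 0: y = (-8 +/- sqrt(52))/2, i.e. y ~= -0.3944 or y ~= -7.6056.

y = -7.6056 or y = -0.3944 or y = 3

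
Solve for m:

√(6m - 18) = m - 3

m = 3 or m = 9

Square both sides: 6m - 18 = (m - 3)².
Expand and rearrange: m² - 12m + 27 = 0.
Solving gives m = 9 or m = 3.
Check each candidate in the original equation:
  m = 9: √(36) = 6, while m - 3 = 6 — valid.
  m = 3: √(0) = 0, while m - 3 = 0 — valid.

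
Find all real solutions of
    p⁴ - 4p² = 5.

Let u = p². The equation becomes u² - 4u - 5 = 0.
Factor: (u + 1)(u - 5) = 0, so u = -1 or u = 5.
p² = -1 < 0 has no real solution.
p² = 5 gives p = ±√(5) ≈ ±2.2361.

p = -2.2361 or p = 2.2361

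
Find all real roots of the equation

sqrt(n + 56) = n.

Square both sides: n + 56 = (n)^2.
Expand and rearrange: n^2 - n - 56 = 0.
Solving gives n = 8 or n = -7.
Check each candidate in the original equation:
  n = 8: sqrt(64) = 8, while n = 8 — valid.
  n = -7: sqrt(49) = 7, while n = -7 — extraneous.

n = 8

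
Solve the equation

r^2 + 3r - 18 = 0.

Factor: (r - 3)(r + 6) = 0.
So r = 3 or r = -6.

r = -6 or r = 3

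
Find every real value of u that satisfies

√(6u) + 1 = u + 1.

u = 0 or u = 6

Isolate the radical: √(6u) = u.
Square both sides: 6u = (u)².
Expand and rearrange: u² - 6u = 0.
Solving gives u = 6 or u = 0.
Check each candidate in the original equation:
  u = 6: √(36) = 6, while u = 6 — valid.
  u = 0: √(0) = 0, while u = 0 — valid.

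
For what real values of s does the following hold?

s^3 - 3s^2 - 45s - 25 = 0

s = -5 or s = -0.5826 or s = 8.5826

Possible rational roots are divisors of -25. Testing s = -5 gives 0, so (s + 5) is a factor.
Divide: s^3 - 3s^2 - 45s - 25 = (s + 5)(s^2 - 8s - 5).
Apply the quadratic formula to s^2 - 8s - 5 = 0: s = (8 +/- sqrt(84))/2, i.e. s ~= 8.5826 or s ~= -0.5826.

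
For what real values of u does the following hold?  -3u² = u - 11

u = -2.0888 or u = 1.7554

Rearrange to standard form: -3u² - u + 11 = 0.
Discriminant: (-1)² − 4·(-3)·11 = 133.
Quadratic formula: u = (1 ± √133) / (-6).
So u = -√(133)/6 - 1/6 ≈ -2.0888 or u = -1/6 + √(133)/6 ≈ 1.7554.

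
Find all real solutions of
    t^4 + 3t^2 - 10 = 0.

t = -1.4142 or t = 1.4142

Let u = t^2. The equation becomes u^2 + 3u - 10 = 0.
Factor: (u - 2)(u + 5) = 0, so u = 2 or u = -5.
t^2 = 2 gives t = +/-sqrt(2) ~= +/-1.4142.
t^2 = -5 < 0 has no real solution.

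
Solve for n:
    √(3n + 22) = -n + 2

n = -2

Square both sides: 3n + 22 = (-n + 2)².
Expand and rearrange: n² - 7n - 18 = 0.
Solving gives n = 9 or n = -2.
Check each candidate in the original equation:
  n = 9: √(49) = 7, while -n + 2 = -7 — extraneous.
  n = -2: √(16) = 4, while -n + 2 = 4 — valid.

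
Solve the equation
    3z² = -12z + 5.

z = -4.3805 or z = 0.3805

Rearrange to standard form: 3z² + 12z - 5 = 0.
Discriminant: (12)² − 4·3·(-5) = 204.
Quadratic formula: z = (-12 ± √204) / 6.
So z = -2 + √(51)/3 ≈ 0.3805 or z = -√(51)/3 - 2 ≈ -4.3805.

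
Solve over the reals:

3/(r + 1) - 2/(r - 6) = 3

r = 0.1281 or r = 5.2053

Multiply both sides by (r + 1)(r - 6):
3(r - 6) - 2(r + 1) = 3(r + 1)(r - 6).
Expand and collect terms: 3r^2 - 16r + 2 = 0.
By the quadratic formula, r = (16 +/- sqrt(232)) / 6, so r ~= 5.2053 or r ~= 0.1281.
Neither value makes a denominator zero (r != -1, r != 6), so both are valid.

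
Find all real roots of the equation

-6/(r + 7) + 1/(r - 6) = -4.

r = -5.4666 or r = 5.7166

Multiply both sides by (r + 7)(r - 6):
-6(r - 6) + (r + 7) = -4(r + 7)(r - 6).
Expand and collect terms: -4r^2 + r + 125 = 0.
By the quadratic formula, r = (-1 +/- sqrt(2001)) / -8, so r ~= -5.4666 or r ~= 5.7166.
Neither value makes a denominator zero (r != -7, r != 6), so both are valid.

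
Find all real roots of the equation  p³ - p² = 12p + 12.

p = -2 or p = -1.3723 or p = 4.3723

Rearrange: p³ - p² - 12p - 12 = 0.
Possible rational roots are divisors of -12. Testing p = -2 gives 0, so (p + 2) is a factor.
Divide: p³ - p² - 12p - 12 = (p + 2)(p² - 3p - 6).
Apply the quadratic formula to p² - 3p - 6 = 0: p = (3 ± √33)/2, i.e. p ≈ 4.3723 or p ≈ -1.3723.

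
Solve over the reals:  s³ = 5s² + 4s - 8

s = -1.4641 or s = 1 or s = 5.4641

Rearrange: s³ - 5s² - 4s + 8 = 0.
Possible rational roots are divisors of 8. Testing s = 1 gives 0, so (s - 1) is a factor.
Divide: s³ - 5s² - 4s + 8 = (s - 1)(s² - 4s - 8).
Apply the quadratic formula to s² - 4s - 8 = 0: s = (4 ± √48)/2, i.e. s ≈ 5.4641 or s ≈ -1.4641.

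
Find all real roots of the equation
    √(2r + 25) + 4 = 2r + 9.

Isolate the radical: √(2r + 25) = 2r + 5.
Square both sides: 2r + 25 = (2r + 5)².
Expand and rearrange: 4r² + 18r = 0.
Solving gives r = 0 or r = -4.5.
Check each candidate in the original equation:
  r = 0: √(25) = 5, while 2r + 5 = 5 — valid.
  r = -4.5: √(16) = 4, while 2r + 5 = -4 — extraneous.

r = 0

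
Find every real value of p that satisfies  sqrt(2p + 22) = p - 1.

Square both sides: 2p + 22 = (p - 1)^2.
Expand and rearrange: p^2 - 4p - 21 = 0.
Solving gives p = 7 or p = -3.
Check each candidate in the original equation:
  p = 7: sqrt(36) = 6, while p - 1 = 6 — valid.
  p = -3: sqrt(16) = 4, while p - 1 = -4 — extraneous.

p = 7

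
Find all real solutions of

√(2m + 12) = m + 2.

Square both sides: 2m + 12 = (m + 2)².
Expand and rearrange: m² + 2m - 8 = 0.
Solving gives m = 2 or m = -4.
Check each candidate in the original equation:
  m = 2: √(16) = 4, while m + 2 = 4 — valid.
  m = -4: √(4) = 2, while m + 2 = -2 — extraneous.

m = 2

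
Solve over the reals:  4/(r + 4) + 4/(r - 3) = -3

r = -5.5787 or r = 1.912

Multiply both sides by (r + 4)(r - 3):
4(r - 3) + 4(r + 4) = -3(r + 4)(r - 3).
Expand and collect terms: -3r^2 - 11r + 32 = 0.
By the quadratic formula, r = (11 +/- sqrt(505)) / -6, so r ~= -5.5787 or r ~= 1.912.
Neither value makes a denominator zero (r != -4, r != 3), so both are valid.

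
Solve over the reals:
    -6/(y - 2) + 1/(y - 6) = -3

y = 4.6667 or y = 5

Multiply both sides by (y - 2)(y - 6):
-6(y - 6) + (y - 2) = -3(y - 2)(y - 6).
Expand and collect terms: -3y^2 + 29y - 70 = 0.
Factor or apply the quadratic formula: y = 4.6667 or y = 5.
Neither value makes a denominator zero (y != 2, y != 6), so both are valid.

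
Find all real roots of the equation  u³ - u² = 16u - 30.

u = -4.3166 or u = 2.3166 or u = 3

Rearrange: u³ - u² - 16u + 30 = 0.
Possible rational roots are divisors of 30. Testing u = 3 gives 0, so (u - 3) is a factor.
Divide: u³ - u² - 16u + 30 = (u - 3)(u² + 2u - 10).
Apply the quadratic formula to u² + 2u - 10 = 0: u = (-2 ± √44)/2, i.e. u ≈ 2.3166 or u ≈ -4.3166.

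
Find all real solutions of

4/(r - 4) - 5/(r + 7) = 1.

Multiply both sides by (r - 4)(r + 7):
4(r + 7) - 5(r - 4) = (r - 4)(r + 7).
Expand and collect terms: r^2 + 4r - 76 = 0.
By the quadratic formula, r = (-4 +/- sqrt(320)) / 2, so r ~= 6.9443 or r ~= -10.9443.
Neither value makes a denominator zero (r != 4, r != -7), so both are valid.

r = -10.9443 or r = 6.9443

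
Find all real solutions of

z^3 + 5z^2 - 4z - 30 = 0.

Possible rational roots are divisors of -30. Testing z = -3 gives 0, so (z + 3) is a factor.
Divide: z^3 + 5z^2 - 4z - 30 = (z + 3)(z^2 + 2z - 10).
Apply the quadratic formula to z^2 + 2z - 10 = 0: z = (-2 +/- sqrt(44))/2, i.e. z ~= 2.3166 or z ~= -4.3166.

z = -4.3166 or z = -3 or z = 2.3166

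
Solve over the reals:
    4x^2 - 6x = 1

x = -0.1514 or x = 1.6514

Rearrange to standard form: 4x^2 - 6x - 1 = 0.
Discriminant: (-6)^2 - 4*4*(-1) = 52.
Quadratic formula: x = (6 +/- sqrt(52)) / 8.
So x = 3/4 + sqrt(13)/4 ~= 1.6514 or x = 3/4 - sqrt(13)/4 ~= -0.1514.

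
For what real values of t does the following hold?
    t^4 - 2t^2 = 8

Let u = t^2. The equation becomes u^2 - 2u - 8 = 0.
Factor: (u - 4)(u + 2) = 0, so u = 4 or u = -2.
t^2 = 4 gives t = +/-2.
t^2 = -2 < 0 has no real solution.

t = -2 or t = 2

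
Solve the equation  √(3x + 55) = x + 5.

x = 3

Square both sides: 3x + 55 = (x + 5)².
Expand and rearrange: x² + 7x - 30 = 0.
Solving gives x = 3 or x = -10.
Check each candidate in the original equation:
  x = 3: √(64) = 8, while x + 5 = 8 — valid.
  x = -10: √(25) = 5, while x + 5 = -5 — extraneous.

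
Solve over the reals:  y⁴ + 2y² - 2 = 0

Let u = y². The equation becomes u² + 2u - 2 = 0.
By the quadratic formula, u = -1 + √(3) or u = -√(3) - 1.
y² = -1 + √(3) gives y = ±√(-1 + √(3)) ≈ ±0.8556.
y² = -√(3) - 1 < 0 has no real solution.

y = -0.8556 or y = 0.8556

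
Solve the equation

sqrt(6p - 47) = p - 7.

p = 8 or p = 12

Square both sides: 6p - 47 = (p - 7)^2.
Expand and rearrange: p^2 - 20p + 96 = 0.
Solving gives p = 12 or p = 8.
Check each candidate in the original equation:
  p = 12: sqrt(25) = 5, while p - 7 = 5 — valid.
  p = 8: sqrt(1) = 1, while p - 7 = 1 — valid.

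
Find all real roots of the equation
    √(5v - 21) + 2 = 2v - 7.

v = 6

Isolate the radical: √(5v - 21) = 2v - 9.
Square both sides: 5v - 21 = (2v - 9)².
Expand and rearrange: 4v² - 41v + 102 = 0.
Solving gives v = 6 or v = 4.25.
Check each candidate in the original equation:
  v = 6: √(9) = 3, while 2v - 9 = 3 — valid.
  v = 4.25: √(0.25) = 0.5, while 2v - 9 = -0.5 — extraneous.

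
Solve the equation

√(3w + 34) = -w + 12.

Square both sides: 3w + 34 = (-w + 12)².
Expand and rearrange: w² - 27w + 110 = 0.
Solving gives w = 22 or w = 5.
Check each candidate in the original equation:
  w = 22: √(100) = 10, while -w + 12 = -10 — extraneous.
  w = 5: √(49) = 7, while -w + 12 = 7 — valid.

w = 5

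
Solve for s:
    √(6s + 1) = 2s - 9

Square both sides: 6s + 1 = (2s - 9)².
Expand and rearrange: 4s² - 42s + 80 = 0.
Solving gives s = 8 or s = 2.5.
Check each candidate in the original equation:
  s = 8: √(49) = 7, while 2s - 9 = 7 — valid.
  s = 2.5: √(16) = 4, while 2s - 9 = -4 — extraneous.

s = 8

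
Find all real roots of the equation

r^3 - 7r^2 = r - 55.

Rearrange: r^3 - 7r^2 - r + 55 = 0.
Possible rational roots are divisors of 55. Testing r = 5 gives 0, so (r - 5) is a factor.
Divide: r^3 - 7r^2 - r + 55 = (r - 5)(r^2 - 2r - 11).
Apply the quadratic formula to r^2 - 2r - 11 = 0: r = (2 +/- sqrt(48))/2, i.e. r ~= 4.4641 or r ~= -2.4641.

r = -2.4641 or r = 4.4641 or r = 5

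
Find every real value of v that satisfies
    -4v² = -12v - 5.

Rearrange to standard form: -4v² + 12v + 5 = 0.
Discriminant: (12)² − 4·(-4)·5 = 224.
Quadratic formula: v = (-12 ± √224) / (-8).
So v = 3/2 - √(14)/2 ≈ -0.3708 or v = 3/2 + √(14)/2 ≈ 3.3708.

v = -0.3708 or v = 3.3708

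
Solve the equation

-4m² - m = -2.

m = -0.8431 or m = 0.5931

Rearrange to standard form: -4m² - m + 2 = 0.
Discriminant: (-1)² − 4·(-4)·2 = 33.
Quadratic formula: m = (1 ± √33) / (-8).
So m = -√(33)/8 - 1/8 ≈ -0.8431 or m = -1/8 + √(33)/8 ≈ 0.5931.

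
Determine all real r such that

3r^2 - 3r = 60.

Bring every term to one side: 3r^2 - 3r - 60 = 0.
Factor: 3(r - 5)(r + 4) = 0.
So r = 5 or r = -4.

r = -4 or r = 5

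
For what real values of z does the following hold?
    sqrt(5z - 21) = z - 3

Square both sides: 5z - 21 = (z - 3)^2.
Expand and rearrange: z^2 - 11z + 30 = 0.
Solving gives z = 6 or z = 5.
Check each candidate in the original equation:
  z = 6: sqrt(9) = 3, while z - 3 = 3 — valid.
  z = 5: sqrt(4) = 2, while z - 3 = 2 — valid.

z = 5 or z = 6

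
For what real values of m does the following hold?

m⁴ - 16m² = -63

m = -3 or m = -2.6458 or m = 2.6458 or m = 3

Let u = m². The equation becomes u² - 16u + 63 = 0.
Factor: (u - 9)(u - 7) = 0, so u = 9 or u = 7.
m² = 9 gives m = ±3.
m² = 7 gives m = ±√(7) ≈ ±2.6458.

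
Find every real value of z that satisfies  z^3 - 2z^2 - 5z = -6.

z = -2 or z = 1 or z = 3

Rearrange: z^3 - 2z^2 - 5z + 6 = 0.
Possible rational roots are divisors of 6. Testing z = 1 gives 0, so (z - 1) is a factor.
Divide: z^3 - 2z^2 - 5z + 6 = (z - 1)(z^2 - z - 6).
Factor the quadratic: z = 3 or z = -2.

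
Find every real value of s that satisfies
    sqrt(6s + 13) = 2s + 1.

s = 2

Square both sides: 6s + 13 = (2s + 1)^2.
Expand and rearrange: 4s^2 - 2s - 12 = 0.
Solving gives s = 2 or s = -1.5.
Check each candidate in the original equation:
  s = 2: sqrt(25) = 5, while 2s + 1 = 5 — valid.
  s = -1.5: sqrt(4) = 2, while 2s + 1 = -2 — extraneous.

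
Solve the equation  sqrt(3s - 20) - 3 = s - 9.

s = 7 or s = 8

Isolate the radical: sqrt(3s - 20) = s - 6.
Square both sides: 3s - 20 = (s - 6)^2.
Expand and rearrange: s^2 - 15s + 56 = 0.
Solving gives s = 8 or s = 7.
Check each candidate in the original equation:
  s = 8: sqrt(4) = 2, while s - 6 = 2 — valid.
  s = 7: sqrt(1) = 1, while s - 6 = 1 — valid.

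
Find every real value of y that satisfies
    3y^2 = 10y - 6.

y = 0.7847 or y = 2.5486

Rearrange to standard form: 3y^2 - 10y + 6 = 0.
Discriminant: (-10)^2 - 4*3*6 = 28.
Quadratic formula: y = (10 +/- sqrt(28)) / 6.
So y = sqrt(7)/3 + 5/3 ~= 2.5486 or y = 5/3 - sqrt(7)/3 ~= 0.7847.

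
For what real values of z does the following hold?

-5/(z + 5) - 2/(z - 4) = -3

Multiply both sides by (z + 5)(z - 4):
-5(z - 4) - 2(z + 5) = -3(z + 5)(z - 4).
Expand and collect terms: -3z^2 + 4z + 50 = 0.
By the quadratic formula, z = (-4 +/- sqrt(616)) / -6, so z ~= -3.4699 or z ~= 4.8032.
Neither value makes a denominator zero (z != -5, z != 4), so both are valid.

z = -3.4699 or z = 4.8032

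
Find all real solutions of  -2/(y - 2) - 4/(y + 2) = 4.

y = -3.1085 or y = 1.6085

Multiply both sides by (y - 2)(y + 2):
-2(y + 2) - 4(y - 2) = 4(y - 2)(y + 2).
Expand and collect terms: 4y² + 6y - 20 = 0.
By the quadratic formula, y = (-6 ± √356) / 8, so y ≈ 1.6085 or y ≈ -3.1085.
Neither value makes a denominator zero (y ≠ 2, y ≠ -2), so both are valid.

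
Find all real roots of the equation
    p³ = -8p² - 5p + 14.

Rearrange: p³ + 8p² + 5p - 14 = 0.
Possible rational roots are divisors of -14. Testing p = -2 gives 0, so (p + 2) is a factor.
Divide: p³ + 8p² + 5p - 14 = (p + 2)(p² + 6p - 7).
Factor the quadratic: p = 1 or p = -7.

p = -7 or p = -2 or p = 1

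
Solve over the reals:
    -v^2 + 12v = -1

v = -0.0828 or v = 12.0828

Rearrange to standard form: -v^2 + 12v + 1 = 0.
Discriminant: (12)^2 - 4*(-1)*1 = 148.
Quadratic formula: v = (-12 +/- sqrt(148)) / (-2).
So v = 6 - sqrt(37) ~= -0.0828 or v = 6 + sqrt(37) ~= 12.0828.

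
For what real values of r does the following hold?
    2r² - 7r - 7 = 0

r = -0.8117 or r = 4.3117

Discriminant: (-7)² − 4·2·(-7) = 105.
Quadratic formula: r = (7 ± √105) / 4.
So r = 7/4 + √(105)/4 ≈ 4.3117 or r = 7/4 - √(105)/4 ≈ -0.8117.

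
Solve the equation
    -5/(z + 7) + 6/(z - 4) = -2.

z = -2 or z = -1.5

Multiply both sides by (z + 7)(z - 4):
-5(z - 4) + 6(z + 7) = -2(z + 7)(z - 4).
Expand and collect terms: -2z^2 - 7z - 6 = 0.
Factor or apply the quadratic formula: z = -2 or z = -1.5.
Neither value makes a denominator zero (z != -7, z != 4), so both are valid.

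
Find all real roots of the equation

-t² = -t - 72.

t = -8 or t = 9

Bring every term to one side: -t² + t + 72 = 0.
Factor: -1(t + 8)(t - 9) = 0.
So t = -8 or t = 9.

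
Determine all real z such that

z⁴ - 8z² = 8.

z = -2.9831 or z = 2.9831

Let u = z². The equation becomes u² - 8u - 8 = 0.
By the quadratic formula, u = 4 + 2·√(6) or u = 4 - 2·√(6).
z² = 4 + 2·√(6) gives z = ±√(4 + 2·√(6)) ≈ ±2.9831.
z² = 4 - 2·√(6) < 0 has no real solution.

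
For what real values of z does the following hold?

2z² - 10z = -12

Bring every term to one side: 2z² - 10z + 12 = 0.
Factor: 2(z - 2)(z - 3) = 0.
So z = 2 or z = 3.

z = 2 or z = 3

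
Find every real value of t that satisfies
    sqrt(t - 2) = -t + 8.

Square both sides: t - 2 = (-t + 8)^2.
Expand and rearrange: t^2 - 17t + 66 = 0.
Solving gives t = 11 or t = 6.
Check each candidate in the original equation:
  t = 11: sqrt(9) = 3, while -t + 8 = -3 — extraneous.
  t = 6: sqrt(4) = 2, while -t + 8 = 2 — valid.

t = 6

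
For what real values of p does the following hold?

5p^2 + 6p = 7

Rearrange to standard form: 5p^2 + 6p - 7 = 0.
Discriminant: (6)^2 - 4*5*(-7) = 176.
Quadratic formula: p = (-6 +/- sqrt(176)) / 10.
So p = -3/5 + 2*sqrt(11)/5 ~= 0.7266 or p = -2*sqrt(11)/5 - 3/5 ~= -1.9266.

p = -1.9266 or p = 0.7266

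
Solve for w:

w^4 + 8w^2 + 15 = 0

No real solutions.

Let u = w^2. The equation becomes u^2 + 8u + 15 = 0.
Factor: (u + 3)(u + 5) = 0, so u = -3 or u = -5.
w^2 = -3 < 0 has no real solution.
w^2 = -5 < 0 has no real solution.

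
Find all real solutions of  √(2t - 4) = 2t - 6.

t = 4

Square both sides: 2t - 4 = (2t - 6)².
Expand and rearrange: 4t² - 26t + 40 = 0.
Solving gives t = 4 or t = 2.5.
Check each candidate in the original equation:
  t = 4: √(4) = 2, while 2t - 6 = 2 — valid.
  t = 2.5: √(1) = 1, while 2t - 6 = -1 — extraneous.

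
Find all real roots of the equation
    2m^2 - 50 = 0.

m = -5 or m = 5

Factor: 2(m + 5)(m - 5) = 0.
So m = -5 or m = 5.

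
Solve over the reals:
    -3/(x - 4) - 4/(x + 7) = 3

Multiply both sides by (x - 4)(x + 7):
-3(x + 7) - 4(x - 4) = 3(x - 4)(x + 7).
Expand and collect terms: 3x^2 + 16x - 79 = 0.
By the quadratic formula, x = (-16 +/- sqrt(1204)) / 6, so x ~= 3.1165 or x ~= -8.4498.
Neither value makes a denominator zero (x != 4, x != -7), so both are valid.

x = -8.4498 or x = 3.1165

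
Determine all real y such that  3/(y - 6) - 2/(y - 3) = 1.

Multiply both sides by (y - 6)(y - 3):
3(y - 3) - 2(y - 6) = (y - 6)(y - 3).
Expand and collect terms: y^2 - 10y + 15 = 0.
By the quadratic formula, y = (10 +/- sqrt(40)) / 2, so y ~= 8.1623 or y ~= 1.8377.
Neither value makes a denominator zero (y != 6, y != 3), so both are valid.

y = 1.8377 or y = 8.1623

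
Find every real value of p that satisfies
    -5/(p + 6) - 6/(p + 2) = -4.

Multiply both sides by (p + 6)(p + 2):
-5(p + 2) - 6(p + 6) = -4(p + 6)(p + 2).
Expand and collect terms: -4p² - 21p - 2 = 0.
By the quadratic formula, p = (21 ± √409) / -8, so p ≈ -5.153 or p ≈ -0.097.
Neither value makes a denominator zero (p ≠ -6, p ≠ -2), so both are valid.

p = -5.153 or p = -0.097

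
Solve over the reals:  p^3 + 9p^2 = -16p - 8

Rearrange: p^3 + 9p^2 + 16p + 8 = 0.
Possible rational roots are divisors of 8. Testing p = -1 gives 0, so (p + 1) is a factor.
Divide: p^3 + 9p^2 + 16p + 8 = (p + 1)(p^2 + 8p + 8).
Apply the quadratic formula to p^2 + 8p + 8 = 0: p = (-8 +/- sqrt(32))/2, i.e. p ~= -1.1716 or p ~= -6.8284.

p = -6.8284 or p = -1.1716 or p = -1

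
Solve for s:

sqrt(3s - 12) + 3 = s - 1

Isolate the radical: sqrt(3s - 12) = s - 4.
Square both sides: 3s - 12 = (s - 4)^2.
Expand and rearrange: s^2 - 11s + 28 = 0.
Solving gives s = 7 or s = 4.
Check each candidate in the original equation:
  s = 7: sqrt(9) = 3, while s - 4 = 3 — valid.
  s = 4: sqrt(0) = 0, while s - 4 = 0 — valid.

s = 4 or s = 7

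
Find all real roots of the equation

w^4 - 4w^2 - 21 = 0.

w = -2.6458 or w = 2.6458

Let u = w^2. The equation becomes u^2 - 4u - 21 = 0.
Factor: (u + 3)(u - 7) = 0, so u = -3 or u = 7.
w^2 = -3 < 0 has no real solution.
w^2 = 7 gives w = +/-sqrt(7) ~= +/-2.6458.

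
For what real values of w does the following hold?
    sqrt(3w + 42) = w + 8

Square both sides: 3w + 42 = (w + 8)^2.
Expand and rearrange: w^2 + 13w + 22 = 0.
Solving gives w = -2 or w = -11.
Check each candidate in the original equation:
  w = -2: sqrt(36) = 6, while w + 8 = 6 — valid.
  w = -11: sqrt(9) = 3, while w + 8 = -3 — extraneous.

w = -2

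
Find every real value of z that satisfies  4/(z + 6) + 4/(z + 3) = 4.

z = -5.3028 or z = -1.6972

Multiply both sides by (z + 6)(z + 3):
4(z + 3) + 4(z + 6) = 4(z + 6)(z + 3).
Expand and collect terms: 4z² + 28z + 36 = 0.
By the quadratic formula, z = (-28 ± √208) / 8, so z ≈ -1.6972 or z ≈ -5.3028.
Neither value makes a denominator zero (z ≠ -6, z ≠ -3), so both are valid.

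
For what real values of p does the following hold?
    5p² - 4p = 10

Rearrange to standard form: 5p² - 4p - 10 = 0.
Discriminant: (-4)² − 4·5·(-10) = 216.
Quadratic formula: p = (4 ± √216) / 10.
So p = 2/5 + 3·√(6)/5 ≈ 1.8697 or p = 2/5 - 3·√(6)/5 ≈ -1.0697.

p = -1.0697 or p = 1.8697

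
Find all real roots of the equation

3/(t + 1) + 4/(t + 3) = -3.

Multiply both sides by (t + 1)(t + 3):
3(t + 3) + 4(t + 1) = -3(t + 1)(t + 3).
Expand and collect terms: -3t² - 19t - 22 = 0.
By the quadratic formula, t = (19 ± √97) / -6, so t ≈ -4.8081 or t ≈ -1.5252.
Neither value makes a denominator zero (t ≠ -1, t ≠ -3), so both are valid.

t = -4.8081 or t = -1.5252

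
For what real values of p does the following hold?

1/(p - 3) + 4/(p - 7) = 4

p = 3.1979 or p = 8.0521

Multiply both sides by (p - 3)(p - 7):
(p - 7) + 4(p - 3) = 4(p - 3)(p - 7).
Expand and collect terms: 4p² - 45p + 103 = 0.
By the quadratic formula, p = (45 ± √377) / 8, so p ≈ 8.0521 or p ≈ 3.1979.
Neither value makes a denominator zero (p ≠ 3, p ≠ 7), so both are valid.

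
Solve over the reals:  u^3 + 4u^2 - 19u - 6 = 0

Possible rational roots are divisors of -6. Testing u = 3 gives 0, so (u - 3) is a factor.
Divide: u^3 + 4u^2 - 19u - 6 = (u - 3)(u^2 + 7u + 2).
Apply the quadratic formula to u^2 + 7u + 2 = 0: u = (-7 +/- sqrt(41))/2, i.e. u ~= -0.2984 or u ~= -6.7016.

u = -6.7016 or u = -0.2984 or u = 3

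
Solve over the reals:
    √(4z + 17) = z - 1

Square both sides: 4z + 17 = (z - 1)².
Expand and rearrange: z² - 6z - 16 = 0.
Solving gives z = 8 or z = -2.
Check each candidate in the original equation:
  z = 8: √(49) = 7, while z - 1 = 7 — valid.
  z = -2: √(9) = 3, while z - 1 = -3 — extraneous.

z = 8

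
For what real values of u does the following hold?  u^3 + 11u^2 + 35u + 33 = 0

u = -6.2361 or u = -3 or u = -1.7639

Possible rational roots are divisors of 33. Testing u = -3 gives 0, so (u + 3) is a factor.
Divide: u^3 + 11u^2 + 35u + 33 = (u + 3)(u^2 + 8u + 11).
Apply the quadratic formula to u^2 + 8u + 11 = 0: u = (-8 +/- sqrt(20))/2, i.e. u ~= -1.7639 or u ~= -6.2361.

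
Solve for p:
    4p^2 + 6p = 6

p = -2.1861 or p = 0.6861

Rearrange to standard form: 4p^2 + 6p - 6 = 0.
Discriminant: (6)^2 - 4*4*(-6) = 132.
Quadratic formula: p = (-6 +/- sqrt(132)) / 8.
So p = -3/4 + sqrt(33)/4 ~= 0.6861 or p = -sqrt(33)/4 - 3/4 ~= -2.1861.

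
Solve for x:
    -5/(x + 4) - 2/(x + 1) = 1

x = -10.3589 or x = -1.6411

Multiply both sides by (x + 4)(x + 1):
-5(x + 1) - 2(x + 4) = (x + 4)(x + 1).
Expand and collect terms: x² + 12x + 17 = 0.
By the quadratic formula, x = (-12 ± √76) / 2, so x ≈ -1.6411 or x ≈ -10.3589.
Neither value makes a denominator zero (x ≠ -4, x ≠ -1), so both are valid.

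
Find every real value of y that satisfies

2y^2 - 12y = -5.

y = 0.4505 or y = 5.5495

Rearrange to standard form: 2y^2 - 12y + 5 = 0.
Discriminant: (-12)^2 - 4*2*5 = 104.
Quadratic formula: y = (12 +/- sqrt(104)) / 4.
So y = sqrt(26)/2 + 3 ~= 5.5495 or y = 3 - sqrt(26)/2 ~= 0.4505.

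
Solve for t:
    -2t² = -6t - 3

t = -0.4365 or t = 3.4365

Rearrange to standard form: -2t² + 6t + 3 = 0.
Discriminant: (6)² − 4·(-2)·3 = 60.
Quadratic formula: t = (-6 ± √60) / (-4).
So t = 3/2 - √(15)/2 ≈ -0.4365 or t = 3/2 + √(15)/2 ≈ 3.4365.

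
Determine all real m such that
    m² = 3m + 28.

Bring every term to one side: m² - 3m - 28 = 0.
Factor: (m - 7)(m + 4) = 0.
So m = 7 or m = -4.

m = -4 or m = 7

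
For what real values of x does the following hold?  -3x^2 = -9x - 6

x = -0.5616 or x = 3.5616

Rearrange to standard form: -3x^2 + 9x + 6 = 0.
Discriminant: (9)^2 - 4*(-3)*6 = 153.
Quadratic formula: x = (-9 +/- sqrt(153)) / (-6).
So x = 3/2 - sqrt(17)/2 ~= -0.5616 or x = 3/2 + sqrt(17)/2 ~= 3.5616.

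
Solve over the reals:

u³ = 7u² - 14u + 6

Rearrange: u³ - 7u² + 14u - 6 = 0.
Possible rational roots are divisors of -6. Testing u = 3 gives 0, so (u - 3) is a factor.
Divide: u³ - 7u² + 14u - 6 = (u - 3)(u² - 4u + 2).
Apply the quadratic formula to u² - 4u + 2 = 0: u = (4 ± √8)/2, i.e. u ≈ 3.4142 or u ≈ 0.5858.

u = 0.5858 or u = 3 or u = 3.4142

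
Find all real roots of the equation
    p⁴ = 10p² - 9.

Let u = p². The equation becomes u² - 10u + 9 = 0.
Factor: (u - 9)(u - 1) = 0, so u = 9 or u = 1.
p² = 9 gives p = ±3.
p² = 1 gives p = ±1.

p = -3 or p = -1 or p = 1 or p = 3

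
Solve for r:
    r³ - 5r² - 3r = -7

Rearrange: r³ - 5r² - 3r + 7 = 0.
Possible rational roots are divisors of 7. Testing r = 1 gives 0, so (r - 1) is a factor.
Divide: r³ - 5r² - 3r + 7 = (r - 1)(r² - 4r - 7).
Apply the quadratic formula to r² - 4r - 7 = 0: r = (4 ± √44)/2, i.e. r ≈ 5.3166 or r ≈ -1.3166.

r = -1.3166 or r = 1 or r = 5.3166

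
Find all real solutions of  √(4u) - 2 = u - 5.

Isolate the radical: √(4u) = u - 3.
Square both sides: 4u = (u - 3)².
Expand and rearrange: u² - 10u + 9 = 0.
Solving gives u = 9 or u = 1.
Check each candidate in the original equation:
  u = 9: √(36) = 6, while u - 3 = 6 — valid.
  u = 1: √(4) = 2, while u - 3 = -2 — extraneous.

u = 9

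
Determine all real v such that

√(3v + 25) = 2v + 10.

v = -3

Square both sides: 3v + 25 = (2v + 10)².
Expand and rearrange: 4v² + 37v + 75 = 0.
Solving gives v = -3 or v = -6.25.
Check each candidate in the original equation:
  v = -3: √(16) = 4, while 2v + 10 = 4 — valid.
  v = -6.25: √(6.25) = 2.5, while 2v + 10 = -2.5 — extraneous.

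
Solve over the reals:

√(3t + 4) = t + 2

Square both sides: 3t + 4 = (t + 2)².
Expand and rearrange: t² + t = 0.
Solving gives t = 0 or t = -1.
Check each candidate in the original equation:
  t = 0: √(4) = 2, while t + 2 = 2 — valid.
  t = -1: √(1) = 1, while t + 2 = 1 — valid.

t = -1 or t = 0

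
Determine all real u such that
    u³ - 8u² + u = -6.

Rearrange: u³ - 8u² + u + 6 = 0.
Possible rational roots are divisors of 6. Testing u = 1 gives 0, so (u - 1) is a factor.
Divide: u³ - 8u² + u + 6 = (u - 1)(u² - 7u - 6).
Apply the quadratic formula to u² - 7u - 6 = 0: u = (7 ± √73)/2, i.e. u ≈ 7.772 or u ≈ -0.772.

u = -0.772 or u = 1 or u = 7.772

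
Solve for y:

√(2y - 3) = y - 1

Square both sides: 2y - 3 = (y - 1)².
Expand and rearrange: y² - 4y + 4 = 0.
This gives the repeated root y = 2.
Check in the original equation:
  y = 2: √(1) = 1, while y - 1 = 1 — valid.

y = 2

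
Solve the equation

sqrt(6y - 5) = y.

y = 1 or y = 5

Square both sides: 6y - 5 = (y)^2.
Expand and rearrange: y^2 - 6y + 5 = 0.
Solving gives y = 5 or y = 1.
Check each candidate in the original equation:
  y = 5: sqrt(25) = 5, while y = 5 — valid.
  y = 1: sqrt(1) = 1, while y = 1 — valid.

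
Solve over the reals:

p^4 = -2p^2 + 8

Let u = p^2. The equation becomes u^2 + 2u - 8 = 0.
Factor: (u + 4)(u - 2) = 0, so u = -4 or u = 2.
p^2 = -4 < 0 has no real solution.
p^2 = 2 gives p = +/-sqrt(2) ~= +/-1.4142.

p = -1.4142 or p = 1.4142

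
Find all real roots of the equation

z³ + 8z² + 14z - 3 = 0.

Possible rational roots are divisors of -3. Testing z = -3 gives 0, so (z + 3) is a factor.
Divide: z³ + 8z² + 14z - 3 = (z + 3)(z² + 5z - 1).
Apply the quadratic formula to z² + 5z - 1 = 0: z = (-5 ± √29)/2, i.e. z ≈ 0.1926 or z ≈ -5.1926.

z = -5.1926 or z = -3 or z = 0.1926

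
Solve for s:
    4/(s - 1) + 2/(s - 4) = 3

Multiply both sides by (s - 1)(s - 4):
4(s - 4) + 2(s - 1) = 3(s - 1)(s - 4).
Expand and collect terms: 3s² - 21s + 30 = 0.
Factor or apply the quadratic formula: s = 5 or s = 2.
Neither value makes a denominator zero (s ≠ 1, s ≠ 4), so both are valid.

s = 2 or s = 5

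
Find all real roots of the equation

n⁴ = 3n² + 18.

Let u = n². The equation becomes u² - 3u - 18 = 0.
Factor: (u - 6)(u + 3) = 0, so u = 6 or u = -3.
n² = 6 gives n = ±√(6) ≈ ±2.4495.
n² = -3 < 0 has no real solution.

n = -2.4495 or n = 2.4495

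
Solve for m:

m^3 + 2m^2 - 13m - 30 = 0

m = -3 or m = -2.7016 or m = 3.7016

Possible rational roots are divisors of -30. Testing m = -3 gives 0, so (m + 3) is a factor.
Divide: m^3 + 2m^2 - 13m - 30 = (m + 3)(m^2 - m - 10).
Apply the quadratic formula to m^2 - m - 10 = 0: m = (1 +/- sqrt(41))/2, i.e. m ~= 3.7016 or m ~= -2.7016.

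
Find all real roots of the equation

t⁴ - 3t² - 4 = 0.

Let u = t². The equation becomes u² - 3u - 4 = 0.
Factor: (u + 1)(u - 4) = 0, so u = -1 or u = 4.
t² = -1 < 0 has no real solution.
t² = 4 gives t = ±2.

t = -2 or t = 2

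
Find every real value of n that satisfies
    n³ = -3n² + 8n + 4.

n = -4.5616 or n = -0.4384 or n = 2

Rearrange: n³ + 3n² - 8n - 4 = 0.
Possible rational roots are divisors of -4. Testing n = 2 gives 0, so (n - 2) is a factor.
Divide: n³ + 3n² - 8n - 4 = (n - 2)(n² + 5n + 2).
Apply the quadratic formula to n² + 5n + 2 = 0: n = (-5 ± √17)/2, i.e. n ≈ -0.4384 or n ≈ -4.5616.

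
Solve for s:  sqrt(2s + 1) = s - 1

Square both sides: 2s + 1 = (s - 1)^2.
Expand and rearrange: s^2 - 4s = 0.
Solving gives s = 4 or s = 0.
Check each candidate in the original equation:
  s = 4: sqrt(9) = 3, while s - 1 = 3 — valid.
  s = 0: sqrt(1) = 1, while s - 1 = -1 — extraneous.

s = 4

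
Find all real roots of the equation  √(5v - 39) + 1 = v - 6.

v = 8 or v = 11

Isolate the radical: √(5v - 39) = v - 7.
Square both sides: 5v - 39 = (v - 7)².
Expand and rearrange: v² - 19v + 88 = 0.
Solving gives v = 11 or v = 8.
Check each candidate in the original equation:
  v = 11: √(16) = 4, while v - 7 = 4 — valid.
  v = 8: √(1) = 1, while v - 7 = 1 — valid.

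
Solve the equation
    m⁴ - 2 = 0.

m = -1.1892 or m = 1.1892

Let u = m². The equation becomes u² - 2 = 0.
By the quadratic formula, u = √(2) or u = -√(2).
m² = √(2) gives m = ±2^(1/4) ≈ ±1.1892.
m² = -√(2) < 0 has no real solution.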